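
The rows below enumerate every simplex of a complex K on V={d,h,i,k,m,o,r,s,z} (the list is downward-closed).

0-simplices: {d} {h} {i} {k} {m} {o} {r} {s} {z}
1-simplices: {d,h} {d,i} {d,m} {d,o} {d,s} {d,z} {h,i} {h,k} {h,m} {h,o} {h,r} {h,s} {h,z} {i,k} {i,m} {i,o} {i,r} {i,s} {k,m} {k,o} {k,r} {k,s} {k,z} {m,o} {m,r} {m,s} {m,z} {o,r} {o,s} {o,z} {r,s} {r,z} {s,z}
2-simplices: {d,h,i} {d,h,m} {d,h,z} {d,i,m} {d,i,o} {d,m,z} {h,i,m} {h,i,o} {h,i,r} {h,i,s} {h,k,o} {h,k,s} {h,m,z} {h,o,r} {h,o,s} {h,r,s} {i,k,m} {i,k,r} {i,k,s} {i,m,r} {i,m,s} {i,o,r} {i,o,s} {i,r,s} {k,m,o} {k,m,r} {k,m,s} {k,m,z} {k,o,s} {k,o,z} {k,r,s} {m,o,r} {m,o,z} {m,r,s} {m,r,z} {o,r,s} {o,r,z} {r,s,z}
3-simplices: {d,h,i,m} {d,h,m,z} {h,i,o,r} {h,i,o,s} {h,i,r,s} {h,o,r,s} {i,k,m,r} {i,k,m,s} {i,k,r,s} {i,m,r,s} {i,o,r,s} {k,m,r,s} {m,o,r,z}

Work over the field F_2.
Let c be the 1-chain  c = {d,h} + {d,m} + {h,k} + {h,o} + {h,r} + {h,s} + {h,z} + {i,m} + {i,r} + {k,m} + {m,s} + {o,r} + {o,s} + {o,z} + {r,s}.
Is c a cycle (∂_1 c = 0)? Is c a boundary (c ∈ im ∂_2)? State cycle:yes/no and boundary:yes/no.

cycle:yes boundary:yes

n_0=9 n_1=33 n_2=38 n_3=13  [Z2]
∂1: piv[dh,di,dm,do,ds,dz,hk,hr] rk=8  ker:hi,hm,ho,hs,hz,ik,im,io,ir,is,km,ko,kr,ks,kz,mo,mr,ms,mz,or,os,oz,rs,rz,sz
∂2: piv[dhi,dhm,dhz,dim,dio,dmz,hio,hir,his,hko,hks,hor,hos,hrs,ikm,ikr,iks,imr,ims,kmo,kmz,koz,mrz,rsz] rk=24  ker:him,hmz,ior,ios,irs,kmr,kms,kos,krs,mor,moz,mrs,ors,orz
∂3: piv[dhim,dhmz,hior,hios,hirs,hors,ikmr,ikms,ikrs,imrs,morz] rk=11  ker:iors,kmrs
∂1c = 0
c vs im∂2: reduces to 0 ⇒ boundary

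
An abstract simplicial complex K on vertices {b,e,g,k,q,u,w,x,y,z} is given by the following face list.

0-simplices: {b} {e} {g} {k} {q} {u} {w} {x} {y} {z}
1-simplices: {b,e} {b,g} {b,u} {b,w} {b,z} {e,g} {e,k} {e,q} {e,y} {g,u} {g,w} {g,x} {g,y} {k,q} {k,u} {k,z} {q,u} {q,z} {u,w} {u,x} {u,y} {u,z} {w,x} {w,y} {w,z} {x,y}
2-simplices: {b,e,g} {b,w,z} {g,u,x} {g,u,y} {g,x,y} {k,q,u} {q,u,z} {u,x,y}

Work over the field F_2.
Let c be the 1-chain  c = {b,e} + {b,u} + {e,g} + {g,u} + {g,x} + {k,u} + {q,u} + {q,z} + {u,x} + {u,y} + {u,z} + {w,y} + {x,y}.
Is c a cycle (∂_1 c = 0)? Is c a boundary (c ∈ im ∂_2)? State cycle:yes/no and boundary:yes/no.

cycle:no boundary:no

n_0=10 n_1=26 n_2=8  [Z2]
∂1: piv[be,bg,bu,bw,bz,ek,eq,ey,gx] rk=9  ker:eg,gu,gw,gy,kq,ku,kz,qu,qz,uw,ux,uy,uz,wx,wy,wz,xy
∂2: piv[beg,bwz,gux,guy,gxy,kqu,quz] rk=7  ker:uxy
∂1c = {g} + {k} + {u} + {w} + {x} + {y}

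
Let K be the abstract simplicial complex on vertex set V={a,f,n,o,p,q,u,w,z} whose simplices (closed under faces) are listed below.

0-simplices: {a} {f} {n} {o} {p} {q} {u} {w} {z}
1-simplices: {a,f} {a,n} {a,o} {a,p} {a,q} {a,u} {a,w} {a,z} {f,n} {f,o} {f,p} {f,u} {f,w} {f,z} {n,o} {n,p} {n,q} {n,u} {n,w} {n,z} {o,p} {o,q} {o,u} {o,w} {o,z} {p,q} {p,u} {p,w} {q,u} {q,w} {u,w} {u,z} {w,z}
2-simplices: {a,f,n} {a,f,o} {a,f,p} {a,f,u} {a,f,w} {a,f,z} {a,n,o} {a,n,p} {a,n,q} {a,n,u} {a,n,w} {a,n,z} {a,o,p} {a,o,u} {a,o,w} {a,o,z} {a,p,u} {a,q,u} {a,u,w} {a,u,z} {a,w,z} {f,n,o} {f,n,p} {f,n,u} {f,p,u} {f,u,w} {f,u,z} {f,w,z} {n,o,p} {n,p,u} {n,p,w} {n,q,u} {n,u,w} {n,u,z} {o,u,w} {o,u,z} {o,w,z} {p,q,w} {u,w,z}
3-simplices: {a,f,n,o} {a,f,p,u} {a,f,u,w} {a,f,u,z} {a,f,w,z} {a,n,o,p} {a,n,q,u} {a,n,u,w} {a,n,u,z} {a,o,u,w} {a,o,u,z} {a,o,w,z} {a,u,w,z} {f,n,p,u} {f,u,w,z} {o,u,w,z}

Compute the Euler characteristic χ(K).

χ(K)=-1

n_0=9 n_1=33 n_2=39 n_3=16
χ=+9−33+39−16=-1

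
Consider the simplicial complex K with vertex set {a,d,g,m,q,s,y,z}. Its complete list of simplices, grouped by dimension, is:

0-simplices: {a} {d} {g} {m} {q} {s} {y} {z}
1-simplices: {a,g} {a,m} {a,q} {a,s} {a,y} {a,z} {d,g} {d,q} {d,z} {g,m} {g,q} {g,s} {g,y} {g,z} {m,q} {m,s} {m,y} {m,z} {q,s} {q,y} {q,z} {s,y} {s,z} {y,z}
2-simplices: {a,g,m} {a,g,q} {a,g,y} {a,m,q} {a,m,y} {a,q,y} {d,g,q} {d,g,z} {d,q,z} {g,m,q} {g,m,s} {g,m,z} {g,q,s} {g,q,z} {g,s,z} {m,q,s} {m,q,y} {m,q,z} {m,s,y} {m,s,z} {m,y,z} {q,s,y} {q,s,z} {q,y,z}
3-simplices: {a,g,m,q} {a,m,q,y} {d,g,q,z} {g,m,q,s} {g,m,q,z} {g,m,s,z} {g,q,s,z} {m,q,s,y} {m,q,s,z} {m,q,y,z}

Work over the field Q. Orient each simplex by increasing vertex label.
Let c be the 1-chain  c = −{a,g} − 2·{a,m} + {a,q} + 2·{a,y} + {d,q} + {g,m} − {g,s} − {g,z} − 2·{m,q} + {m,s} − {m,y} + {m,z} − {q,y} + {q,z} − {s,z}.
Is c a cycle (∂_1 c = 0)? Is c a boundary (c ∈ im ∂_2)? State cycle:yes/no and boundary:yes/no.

cycle:no boundary:no

n_0=8 n_1=24 n_2=24 n_3=10  [Q]
∂1: piv[ag,am,aq,as,ay,az,dg] rk=7  ker:dq,dz,gm,gq,gs,gy,gz,mq,ms,my,mz,qs,qy,qz,sy,sz,yz
∂2: piv[agm,agq,agy,amq,amy,aqy,dgq,dgz,dqz,gms,gmz,gqs,gsz,msy,myz] rk=15  ker:gmq,gqz,mqs,mqy,mqz,msz,qsy,qsz,qyz
∂3: piv[agmq,amqy,dgqz,gmqs,gmqz,gmsz,gqsz,mqsy,mqyz] rk=9  ker:mqsz
∂1c = −{d} + {s}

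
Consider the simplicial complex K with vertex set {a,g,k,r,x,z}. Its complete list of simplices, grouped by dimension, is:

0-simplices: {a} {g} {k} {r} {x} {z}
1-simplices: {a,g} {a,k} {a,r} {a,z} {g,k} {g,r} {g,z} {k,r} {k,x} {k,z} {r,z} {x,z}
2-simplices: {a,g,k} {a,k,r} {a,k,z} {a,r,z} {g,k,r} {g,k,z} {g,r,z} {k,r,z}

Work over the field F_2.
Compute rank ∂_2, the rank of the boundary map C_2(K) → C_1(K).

n_0=6 n_1=12 n_2=8  [Z2]
∂1: piv[ag,ak,ar,az,kx] rk=5  ker:gk,gr,gz,kr,kz,rz,xz
∂2: piv[agk,akr,akz,arz,gkr,gkz] rk=6  ker:grz,krz
rk∂_2=6

rank∂_2=6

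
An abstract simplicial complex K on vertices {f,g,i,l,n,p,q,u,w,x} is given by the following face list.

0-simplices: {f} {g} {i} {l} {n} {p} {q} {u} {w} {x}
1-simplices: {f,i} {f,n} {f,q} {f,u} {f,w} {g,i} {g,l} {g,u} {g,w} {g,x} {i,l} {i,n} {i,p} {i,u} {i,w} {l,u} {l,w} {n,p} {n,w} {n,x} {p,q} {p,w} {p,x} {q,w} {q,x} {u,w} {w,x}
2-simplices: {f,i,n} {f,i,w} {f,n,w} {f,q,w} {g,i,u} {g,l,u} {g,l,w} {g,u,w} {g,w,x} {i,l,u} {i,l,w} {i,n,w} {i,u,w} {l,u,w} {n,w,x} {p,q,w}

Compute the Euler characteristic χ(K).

n_0=10 n_1=27 n_2=16
χ=+10−27+16=-1

χ(K)=-1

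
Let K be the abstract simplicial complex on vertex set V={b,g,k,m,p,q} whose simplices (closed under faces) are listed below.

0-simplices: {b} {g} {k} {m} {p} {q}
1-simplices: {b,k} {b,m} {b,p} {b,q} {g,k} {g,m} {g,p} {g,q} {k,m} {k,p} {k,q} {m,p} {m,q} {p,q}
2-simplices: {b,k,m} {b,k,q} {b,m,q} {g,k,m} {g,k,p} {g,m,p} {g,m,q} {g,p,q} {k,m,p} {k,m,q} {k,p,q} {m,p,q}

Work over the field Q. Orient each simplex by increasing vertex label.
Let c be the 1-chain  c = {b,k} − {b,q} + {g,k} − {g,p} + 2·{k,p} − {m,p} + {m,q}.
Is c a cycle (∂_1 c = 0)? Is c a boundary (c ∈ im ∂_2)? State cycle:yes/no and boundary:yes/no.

n_0=6 n_1=14 n_2=12  [Q]
∂1: piv[bk,bm,bp,bq,gk] rk=5  ker:gm,gp,gq,km,kp,kq,mp,mq,pq
∂2: piv[bkm,bkq,bmq,gkm,gkp,gmp,gmq,gpq] rk=8  ker:kmp,kmq,kpq,mpq
∂1c = 0
c vs im∂2: reduces to 0 ⇒ boundary

cycle:yes boundary:yes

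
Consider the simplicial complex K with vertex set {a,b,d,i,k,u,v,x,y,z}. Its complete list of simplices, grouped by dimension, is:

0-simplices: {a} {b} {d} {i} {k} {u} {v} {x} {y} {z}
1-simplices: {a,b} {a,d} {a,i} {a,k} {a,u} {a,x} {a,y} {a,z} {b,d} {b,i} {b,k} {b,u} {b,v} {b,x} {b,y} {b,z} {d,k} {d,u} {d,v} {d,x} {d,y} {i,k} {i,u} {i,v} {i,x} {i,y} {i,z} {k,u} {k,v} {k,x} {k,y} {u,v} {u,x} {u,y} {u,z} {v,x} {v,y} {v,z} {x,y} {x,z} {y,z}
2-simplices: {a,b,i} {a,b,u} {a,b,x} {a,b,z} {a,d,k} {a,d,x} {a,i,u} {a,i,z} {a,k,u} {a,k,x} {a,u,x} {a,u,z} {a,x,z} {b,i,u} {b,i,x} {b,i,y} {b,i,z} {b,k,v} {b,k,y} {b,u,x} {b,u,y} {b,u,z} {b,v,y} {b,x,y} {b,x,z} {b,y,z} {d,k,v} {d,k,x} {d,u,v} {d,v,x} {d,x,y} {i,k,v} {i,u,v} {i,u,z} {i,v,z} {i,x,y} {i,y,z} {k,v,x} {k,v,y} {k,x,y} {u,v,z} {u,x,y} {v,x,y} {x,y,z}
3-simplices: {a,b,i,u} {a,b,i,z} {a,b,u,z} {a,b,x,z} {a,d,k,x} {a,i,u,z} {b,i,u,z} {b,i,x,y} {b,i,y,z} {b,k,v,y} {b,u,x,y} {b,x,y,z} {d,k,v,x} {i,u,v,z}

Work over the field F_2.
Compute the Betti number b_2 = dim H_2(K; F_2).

n_0=10 n_1=41 n_2=44 n_3=14  [Z2]
∂1: piv[ab,ad,ai,ak,au,ax,ay,az,bv] rk=9  ker:bd,bi,bk,bu,bx,by,bz,dk,du,dv,dx,dy,ik,iu,iv,ix,iy,iz,ku,kv,kx,ky,uv,ux,uy,uz,vx,vy,vz,xy,xz,yz
∂2: piv[abi,abu,abx,abz,adk,adx,aiu,aiz,aku,akx,aux,auz,axz,bix,biy,bkv,bky,buy,bvy,bxy,byz,dkv,duv,dvx,dxy,ikv,iuv,ivz,kxy] rk=29  ker:biu,biz,bux,buz,bxz,dkx,iuz,ixy,iyz,kvx,kvy,uvz,uxy,vxy,xyz
∂3: piv[abiu,abiz,abuz,abxz,adkx,aiuz,bixy,biyz,bkvy,buxy,bxyz,dkvx,iuvz] rk=13  ker:biuz
b_2=(44−29)−13=2

b_2=2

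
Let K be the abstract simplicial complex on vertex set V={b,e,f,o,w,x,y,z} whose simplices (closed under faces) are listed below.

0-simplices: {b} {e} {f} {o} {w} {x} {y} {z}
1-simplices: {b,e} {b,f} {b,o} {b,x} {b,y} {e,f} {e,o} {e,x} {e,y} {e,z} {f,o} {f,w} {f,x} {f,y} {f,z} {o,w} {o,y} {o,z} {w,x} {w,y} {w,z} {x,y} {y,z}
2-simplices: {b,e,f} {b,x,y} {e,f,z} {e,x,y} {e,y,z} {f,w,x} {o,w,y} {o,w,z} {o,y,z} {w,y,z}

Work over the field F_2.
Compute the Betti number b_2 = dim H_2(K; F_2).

n_0=8 n_1=23 n_2=10  [Z2]
∂1: piv[be,bf,bo,bx,by,ez,fw] rk=7  ker:ef,eo,ex,ey,fo,fx,fy,fz,ow,oy,oz,wx,wy,wz,xy,yz
∂2: piv[bef,bxy,efz,exy,eyz,fwx,owy,owz,oyz] rk=9  ker:wyz
b_2=(10−9)−0=1

b_2=1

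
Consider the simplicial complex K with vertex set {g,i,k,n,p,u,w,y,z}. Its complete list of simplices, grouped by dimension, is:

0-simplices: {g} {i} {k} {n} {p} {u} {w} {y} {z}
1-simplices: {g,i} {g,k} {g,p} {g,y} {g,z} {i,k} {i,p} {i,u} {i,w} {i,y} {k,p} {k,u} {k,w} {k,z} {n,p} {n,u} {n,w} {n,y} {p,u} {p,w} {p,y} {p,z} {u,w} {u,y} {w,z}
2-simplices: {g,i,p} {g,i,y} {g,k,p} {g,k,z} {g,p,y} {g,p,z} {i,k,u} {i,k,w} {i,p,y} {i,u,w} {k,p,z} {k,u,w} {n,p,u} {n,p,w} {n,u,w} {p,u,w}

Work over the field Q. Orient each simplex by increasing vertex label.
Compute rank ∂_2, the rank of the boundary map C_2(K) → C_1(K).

n_0=9 n_1=25 n_2=16  [Q]
∂1: piv[gi,gk,gp,gy,gz,iu,iw,np] rk=8  ker:ik,ip,iy,kp,ku,kw,kz,nu,nw,ny,pu,pw,py,pz,uw,uy,wz
∂2: piv[gip,giy,gkp,gkz,gpy,gpz,iku,ikw,iuw,npu,npw,nuw] rk=12  ker:ipy,kpz,kuw,puw
rk∂_2=12

rank∂_2=12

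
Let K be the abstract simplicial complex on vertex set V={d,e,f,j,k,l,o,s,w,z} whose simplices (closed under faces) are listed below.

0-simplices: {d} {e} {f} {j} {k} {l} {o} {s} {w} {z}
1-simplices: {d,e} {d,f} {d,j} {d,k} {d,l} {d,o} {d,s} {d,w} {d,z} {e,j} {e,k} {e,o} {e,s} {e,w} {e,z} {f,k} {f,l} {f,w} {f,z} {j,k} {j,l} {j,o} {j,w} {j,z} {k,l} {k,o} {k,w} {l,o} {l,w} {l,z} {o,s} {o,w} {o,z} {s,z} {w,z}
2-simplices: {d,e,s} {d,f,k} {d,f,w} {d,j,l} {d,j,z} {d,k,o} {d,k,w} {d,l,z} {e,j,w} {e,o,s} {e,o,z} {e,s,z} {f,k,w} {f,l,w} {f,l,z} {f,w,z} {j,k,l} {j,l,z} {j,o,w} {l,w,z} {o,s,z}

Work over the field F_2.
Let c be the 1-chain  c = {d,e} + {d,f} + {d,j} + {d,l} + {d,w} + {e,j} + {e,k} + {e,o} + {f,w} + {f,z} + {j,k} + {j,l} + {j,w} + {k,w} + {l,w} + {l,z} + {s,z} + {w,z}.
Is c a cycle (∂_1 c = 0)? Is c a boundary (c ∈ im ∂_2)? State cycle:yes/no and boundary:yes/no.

n_0=10 n_1=35 n_2=21  [Z2]
∂1: piv[de,df,dj,dk,dl,do,ds,dw,dz] rk=9  ker:ej,ek,eo,es,ew,ez,fk,fl,fw,fz,jk,jl,jo,jw,jz,kl,ko,kw,lo,lw,lz,os,ow,oz,sz,wz
∂2: piv[des,dfk,dfw,djl,djz,dko,dkw,dlz,ejw,eos,eoz,esz,flw,flz,fwz,jkl,jow] rk=17  ker:fkw,jlz,lwz,osz
∂1c = {d} + {f} + {j} + {k} + {o} + {s}

cycle:no boundary:no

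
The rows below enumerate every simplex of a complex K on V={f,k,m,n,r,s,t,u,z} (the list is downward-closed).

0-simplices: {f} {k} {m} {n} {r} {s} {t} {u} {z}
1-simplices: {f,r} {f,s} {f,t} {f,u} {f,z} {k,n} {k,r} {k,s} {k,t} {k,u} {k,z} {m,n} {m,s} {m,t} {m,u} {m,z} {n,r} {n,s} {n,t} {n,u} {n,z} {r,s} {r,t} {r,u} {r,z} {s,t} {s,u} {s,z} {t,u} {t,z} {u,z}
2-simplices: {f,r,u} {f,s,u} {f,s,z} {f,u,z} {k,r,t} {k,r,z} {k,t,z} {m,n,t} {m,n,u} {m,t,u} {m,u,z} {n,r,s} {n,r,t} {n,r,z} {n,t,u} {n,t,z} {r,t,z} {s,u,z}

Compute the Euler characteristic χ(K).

χ(K)=-4

n_0=9 n_1=31 n_2=18
χ=+9−31+18=-4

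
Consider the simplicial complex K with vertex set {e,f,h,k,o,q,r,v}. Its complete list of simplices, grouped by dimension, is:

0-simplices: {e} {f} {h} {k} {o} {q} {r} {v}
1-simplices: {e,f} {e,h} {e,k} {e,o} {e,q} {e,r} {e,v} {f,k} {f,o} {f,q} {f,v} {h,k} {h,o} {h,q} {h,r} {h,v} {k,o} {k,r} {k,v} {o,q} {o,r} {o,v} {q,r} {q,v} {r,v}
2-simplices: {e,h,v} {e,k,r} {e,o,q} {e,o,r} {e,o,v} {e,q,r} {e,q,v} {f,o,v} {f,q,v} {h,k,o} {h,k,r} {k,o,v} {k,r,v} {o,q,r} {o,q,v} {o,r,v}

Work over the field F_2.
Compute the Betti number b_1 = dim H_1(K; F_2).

n_0=8 n_1=25 n_2=16  [Z2]
∂1: piv[ef,eh,ek,eo,eq,er,ev] rk=7  ker:fk,fo,fq,fv,hk,ho,hq,hr,hv,ko,kr,kv,oq,or,ov,qr,qv,rv
∂2: piv[ehv,ekr,eoq,eor,eov,eqr,eqv,fov,fqv,hko,hkr,kov,krv,orv] rk=14  ker:oqr,oqv
b_1=(25−7)−14=4

b_1=4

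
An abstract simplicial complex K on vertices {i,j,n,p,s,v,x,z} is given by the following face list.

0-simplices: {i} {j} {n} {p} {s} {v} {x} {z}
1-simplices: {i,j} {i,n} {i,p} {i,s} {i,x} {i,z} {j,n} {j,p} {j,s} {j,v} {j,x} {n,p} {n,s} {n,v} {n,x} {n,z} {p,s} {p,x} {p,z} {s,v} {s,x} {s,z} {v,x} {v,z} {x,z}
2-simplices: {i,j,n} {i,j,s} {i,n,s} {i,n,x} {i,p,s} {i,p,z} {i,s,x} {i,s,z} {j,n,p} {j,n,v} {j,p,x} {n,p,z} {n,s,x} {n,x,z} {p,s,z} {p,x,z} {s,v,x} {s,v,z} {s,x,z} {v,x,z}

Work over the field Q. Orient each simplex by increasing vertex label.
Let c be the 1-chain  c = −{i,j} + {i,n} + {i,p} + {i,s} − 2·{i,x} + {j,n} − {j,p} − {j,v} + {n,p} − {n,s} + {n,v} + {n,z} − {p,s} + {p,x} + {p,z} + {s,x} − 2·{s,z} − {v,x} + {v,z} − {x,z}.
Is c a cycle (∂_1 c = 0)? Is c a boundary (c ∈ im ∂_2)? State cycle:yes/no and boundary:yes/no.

n_0=8 n_1=25 n_2=20  [Q]
∂1: piv[ij,in,ip,is,ix,iz,jv] rk=7  ker:jn,jp,js,jx,np,ns,nv,nx,nz,ps,px,pz,sv,sx,sz,vx,vz,xz
∂2: piv[ijn,ijs,ins,inx,ips,ipz,isx,isz,jnp,jnv,jpx,npz,nxz,pxz,svx,svz,sxz] rk=17  ker:nsx,psz,vxz
∂1c = 0
c vs im∂2: reduces to 0 ⇒ boundary

cycle:yes boundary:yes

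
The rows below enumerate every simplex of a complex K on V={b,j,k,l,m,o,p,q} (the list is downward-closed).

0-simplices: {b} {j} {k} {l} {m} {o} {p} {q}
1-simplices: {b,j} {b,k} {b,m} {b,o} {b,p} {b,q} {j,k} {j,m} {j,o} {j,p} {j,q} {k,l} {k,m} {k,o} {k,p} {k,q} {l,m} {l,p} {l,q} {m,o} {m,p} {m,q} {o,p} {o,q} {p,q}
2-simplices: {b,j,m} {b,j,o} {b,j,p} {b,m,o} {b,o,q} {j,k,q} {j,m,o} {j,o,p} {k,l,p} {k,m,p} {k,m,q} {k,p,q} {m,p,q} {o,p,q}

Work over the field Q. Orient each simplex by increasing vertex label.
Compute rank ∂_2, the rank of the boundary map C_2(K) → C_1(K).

n_0=8 n_1=25 n_2=14  [Q]
∂1: piv[bj,bk,bm,bo,bp,bq,kl] rk=7  ker:jk,jm,jo,jp,jq,km,ko,kp,kq,lm,lp,lq,mo,mp,mq,op,oq,pq
∂2: piv[bjm,bjo,bjp,bmo,boq,jkq,jop,klp,kmp,kmq,kpq,opq] rk=12  ker:jmo,mpq
rk∂_2=12

rank∂_2=12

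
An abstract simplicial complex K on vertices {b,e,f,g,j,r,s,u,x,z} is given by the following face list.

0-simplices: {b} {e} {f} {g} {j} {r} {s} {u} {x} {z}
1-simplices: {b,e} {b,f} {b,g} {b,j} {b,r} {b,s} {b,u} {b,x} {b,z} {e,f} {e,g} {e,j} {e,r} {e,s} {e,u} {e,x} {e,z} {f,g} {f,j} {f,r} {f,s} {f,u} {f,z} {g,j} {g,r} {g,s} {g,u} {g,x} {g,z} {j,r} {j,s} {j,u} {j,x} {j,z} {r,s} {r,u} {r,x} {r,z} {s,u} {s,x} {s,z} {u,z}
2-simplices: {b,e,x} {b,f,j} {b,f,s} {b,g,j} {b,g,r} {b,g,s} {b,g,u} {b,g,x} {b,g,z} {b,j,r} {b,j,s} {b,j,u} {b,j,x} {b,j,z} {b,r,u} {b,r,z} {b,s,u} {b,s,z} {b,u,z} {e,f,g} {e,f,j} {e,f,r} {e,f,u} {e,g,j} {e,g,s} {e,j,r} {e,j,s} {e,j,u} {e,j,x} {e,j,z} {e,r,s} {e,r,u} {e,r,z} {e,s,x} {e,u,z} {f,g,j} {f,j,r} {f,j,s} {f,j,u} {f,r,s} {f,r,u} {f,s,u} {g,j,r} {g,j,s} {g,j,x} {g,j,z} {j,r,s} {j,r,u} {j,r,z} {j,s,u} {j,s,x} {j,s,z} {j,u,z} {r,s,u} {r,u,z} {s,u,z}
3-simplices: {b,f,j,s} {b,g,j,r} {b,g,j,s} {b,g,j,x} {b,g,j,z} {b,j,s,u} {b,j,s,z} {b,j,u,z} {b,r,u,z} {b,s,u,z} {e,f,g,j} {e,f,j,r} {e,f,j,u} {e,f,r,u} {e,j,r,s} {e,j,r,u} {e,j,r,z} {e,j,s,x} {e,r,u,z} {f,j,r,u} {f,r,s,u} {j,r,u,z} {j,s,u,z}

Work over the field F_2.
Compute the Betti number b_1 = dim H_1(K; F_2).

b_1=2

n_0=10 n_1=42 n_2=56 n_3=23  [Z2]
∂1: piv[be,bf,bg,bj,br,bs,bu,bx,bz] rk=9  ker:ef,eg,ej,er,es,eu,ex,ez,fg,fj,fr,fs,fu,fz,gj,gr,gs,gu,gx,gz,jr,js,ju,jx,jz,rs,ru,rx,rz,su,sx,sz,uz
∂2: piv[bex,bfj,bfs,bgj,bgr,bgs,bgu,bgx,bgz,bjr,bjs,bju,bjx,bjz,bru,brz,bsu,bsz,buz,efg,efj,efr,efu,egj,egs,ejr,eju,ejx,ejz,ers,esx] rk=31  ker:ejs,eru,erz,euz,fgj,fjr,fjs,fju,frs,fru,fsu,gjr,gjs,gjx,gjz,jrs,jru,jrz,jsu,jsx,jsz,juz,rsu,ruz,suz
∂3: piv[bfjs,bgjr,bgjs,bgjx,bgjz,bjsu,bjsz,bjuz,bruz,bsuz,efgj,efjr,efju,efru,ejrs,ejru,ejrz,ejsx,eruz,frsu,jruz] rk=21  ker:fjru,jsuz
b_1=(42−9)−31=2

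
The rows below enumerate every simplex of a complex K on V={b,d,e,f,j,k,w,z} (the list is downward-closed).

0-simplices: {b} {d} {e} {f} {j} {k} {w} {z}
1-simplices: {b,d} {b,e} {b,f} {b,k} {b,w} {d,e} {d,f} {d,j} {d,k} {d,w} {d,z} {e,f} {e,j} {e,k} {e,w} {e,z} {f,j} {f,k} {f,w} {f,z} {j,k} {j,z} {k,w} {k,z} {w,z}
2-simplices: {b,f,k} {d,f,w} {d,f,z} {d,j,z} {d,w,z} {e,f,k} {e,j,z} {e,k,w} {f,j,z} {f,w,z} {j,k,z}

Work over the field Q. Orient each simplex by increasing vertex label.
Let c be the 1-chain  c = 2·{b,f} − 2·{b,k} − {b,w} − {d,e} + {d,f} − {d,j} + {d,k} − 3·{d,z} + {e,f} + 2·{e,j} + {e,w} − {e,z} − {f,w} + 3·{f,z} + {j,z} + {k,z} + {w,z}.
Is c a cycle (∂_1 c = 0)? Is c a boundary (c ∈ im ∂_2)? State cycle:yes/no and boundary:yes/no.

n_0=8 n_1=25 n_2=11  [Q]
∂1: piv[bd,be,bf,bk,bw,dj,dz] rk=7  ker:de,df,dk,dw,ef,ej,ek,ew,ez,fj,fk,fw,fz,jk,jz,kw,kz,wz
∂2: piv[bfk,dfw,dfz,djz,dwz,efk,ejz,ekw,fjz,jkz] rk=10  ker:fwz
∂1c = {b} + 3·{d} − 4·{e} + 2·{f} − 2·{k} − 2·{w} + 2·{z}

cycle:no boundary:no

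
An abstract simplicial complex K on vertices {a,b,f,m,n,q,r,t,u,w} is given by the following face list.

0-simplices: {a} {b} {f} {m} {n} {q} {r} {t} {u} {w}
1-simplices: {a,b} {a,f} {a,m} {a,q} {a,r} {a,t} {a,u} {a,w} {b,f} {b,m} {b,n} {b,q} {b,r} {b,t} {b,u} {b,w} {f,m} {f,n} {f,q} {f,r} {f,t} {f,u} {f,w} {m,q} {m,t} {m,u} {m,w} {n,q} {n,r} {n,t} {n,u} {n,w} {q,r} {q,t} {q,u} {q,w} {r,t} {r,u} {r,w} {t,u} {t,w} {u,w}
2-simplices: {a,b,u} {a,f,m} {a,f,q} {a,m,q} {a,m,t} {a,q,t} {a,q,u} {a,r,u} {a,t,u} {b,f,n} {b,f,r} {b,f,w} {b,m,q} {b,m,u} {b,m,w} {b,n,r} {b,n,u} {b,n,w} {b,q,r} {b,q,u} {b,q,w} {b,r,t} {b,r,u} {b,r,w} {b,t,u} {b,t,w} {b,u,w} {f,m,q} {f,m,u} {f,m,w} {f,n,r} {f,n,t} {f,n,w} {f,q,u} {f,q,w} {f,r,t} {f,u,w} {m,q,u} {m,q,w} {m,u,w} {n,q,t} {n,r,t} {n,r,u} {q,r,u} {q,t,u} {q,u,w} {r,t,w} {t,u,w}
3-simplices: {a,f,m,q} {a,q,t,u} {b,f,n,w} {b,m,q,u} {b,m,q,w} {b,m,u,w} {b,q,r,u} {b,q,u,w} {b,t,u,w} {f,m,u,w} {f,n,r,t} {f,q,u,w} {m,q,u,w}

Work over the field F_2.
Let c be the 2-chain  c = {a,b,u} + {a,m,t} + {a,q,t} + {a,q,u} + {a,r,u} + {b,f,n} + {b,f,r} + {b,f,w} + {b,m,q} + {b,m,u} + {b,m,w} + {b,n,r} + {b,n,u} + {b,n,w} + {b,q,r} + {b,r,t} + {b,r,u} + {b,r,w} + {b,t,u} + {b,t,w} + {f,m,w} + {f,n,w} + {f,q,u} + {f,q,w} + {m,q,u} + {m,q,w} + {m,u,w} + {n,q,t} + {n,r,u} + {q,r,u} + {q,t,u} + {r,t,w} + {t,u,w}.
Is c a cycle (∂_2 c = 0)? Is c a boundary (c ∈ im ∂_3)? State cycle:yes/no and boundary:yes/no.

cycle:no boundary:no

n_0=10 n_1=42 n_2=48 n_3=13  [Z2]
∂1: piv[ab,af,am,aq,ar,at,au,aw,bn] rk=9  ker:bf,bm,bq,br,bt,bu,bw,fm,fn,fq,fr,ft,fu,fw,mq,mt,mu,mw,nq,nr,nt,nu,nw,qr,qt,qu,qw,rt,ru,rw,tu,tw,uw
∂2: piv[abu,afm,afq,amq,amt,aqt,aqu,aru,atu,bfn,bfr,bfw,bmq,bmu,bmw,bnr,bnu,bnw,bqr,bqu,bqw,brt,bru,brw,btu,btw,buw,fmu,fmw,fnt,frt,nqt] rk=32  ker:fmq,fnr,fnw,fqu,fqw,fuw,mqu,mqw,muw,nrt,nru,qru,qtu,quw,rtw,tuw
∂3: piv[afmq,aqtu,bfnw,bmqu,bmqw,bmuw,bqru,bquw,btuw,fmuw,fnrt,fquw] rk=12  ker:mquw
∂2c = {a,b} + {a,m} + {a,r} + {a,u} + {b,f} + {b,m} + {b,t} + {b,u} + {b,w} + {f,m} + {f,r} + {f,u} + {m,q} + {m,t} + {m,u} + {n,q} + {n,t} + {q,t} + {q,u} + {t,u} + {t,w}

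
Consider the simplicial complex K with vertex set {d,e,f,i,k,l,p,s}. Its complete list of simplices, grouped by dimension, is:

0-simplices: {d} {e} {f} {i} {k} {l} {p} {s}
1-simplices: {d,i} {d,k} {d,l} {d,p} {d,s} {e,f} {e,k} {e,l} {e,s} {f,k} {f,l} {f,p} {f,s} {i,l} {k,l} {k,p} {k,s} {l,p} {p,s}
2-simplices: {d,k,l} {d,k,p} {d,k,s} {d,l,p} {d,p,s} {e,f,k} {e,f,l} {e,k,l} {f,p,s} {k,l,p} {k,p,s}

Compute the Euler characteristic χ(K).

χ(K)=0

n_0=8 n_1=19 n_2=11
χ=+8−19+11=0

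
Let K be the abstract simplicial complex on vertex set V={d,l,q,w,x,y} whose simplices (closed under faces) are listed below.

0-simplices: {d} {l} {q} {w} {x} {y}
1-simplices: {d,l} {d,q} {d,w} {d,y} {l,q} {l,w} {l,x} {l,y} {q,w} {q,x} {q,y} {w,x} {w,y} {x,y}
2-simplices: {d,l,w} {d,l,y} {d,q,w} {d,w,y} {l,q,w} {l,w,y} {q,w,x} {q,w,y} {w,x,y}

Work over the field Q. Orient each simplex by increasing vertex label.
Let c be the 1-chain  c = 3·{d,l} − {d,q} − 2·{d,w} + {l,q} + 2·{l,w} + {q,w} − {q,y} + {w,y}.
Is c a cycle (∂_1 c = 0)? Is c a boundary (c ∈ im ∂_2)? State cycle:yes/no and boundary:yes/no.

n_0=6 n_1=14 n_2=9  [Q]
∂1: piv[dl,dq,dw,dy,lx] rk=5  ker:lq,lw,ly,qw,qx,qy,wx,wy,xy
∂2: piv[dlw,dly,dqw,dwy,lqw,qwx,qwy,wxy] rk=8  ker:lwy
∂1c = 0
c vs im∂2: reduces to 0 ⇒ boundary

cycle:yes boundary:yes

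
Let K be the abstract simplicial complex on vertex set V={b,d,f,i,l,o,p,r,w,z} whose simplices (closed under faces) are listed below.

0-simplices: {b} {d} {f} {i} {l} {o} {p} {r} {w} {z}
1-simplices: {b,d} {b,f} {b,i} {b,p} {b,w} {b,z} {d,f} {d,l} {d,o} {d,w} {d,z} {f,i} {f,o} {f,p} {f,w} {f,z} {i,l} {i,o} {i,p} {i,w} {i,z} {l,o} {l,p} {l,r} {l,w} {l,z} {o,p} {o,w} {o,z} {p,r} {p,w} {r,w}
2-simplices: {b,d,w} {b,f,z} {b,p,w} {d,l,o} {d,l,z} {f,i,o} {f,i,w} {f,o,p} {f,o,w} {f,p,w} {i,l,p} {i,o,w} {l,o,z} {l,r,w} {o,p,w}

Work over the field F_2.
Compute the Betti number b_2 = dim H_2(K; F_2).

n_0=10 n_1=32 n_2=15  [Z2]
∂1: piv[bd,bf,bi,bp,bw,bz,dl,do,lr] rk=9  ker:df,dw,dz,fi,fo,fp,fw,fz,il,io,ip,iw,iz,lo,lp,lw,lz,op,ow,oz,pr,pw,rw
∂2: piv[bdw,bfz,bpw,dlo,dlz,fio,fiw,fop,fow,fpw,ilp,loz,lrw] rk=13  ker:iow,opw
b_2=(15−13)−0=2

b_2=2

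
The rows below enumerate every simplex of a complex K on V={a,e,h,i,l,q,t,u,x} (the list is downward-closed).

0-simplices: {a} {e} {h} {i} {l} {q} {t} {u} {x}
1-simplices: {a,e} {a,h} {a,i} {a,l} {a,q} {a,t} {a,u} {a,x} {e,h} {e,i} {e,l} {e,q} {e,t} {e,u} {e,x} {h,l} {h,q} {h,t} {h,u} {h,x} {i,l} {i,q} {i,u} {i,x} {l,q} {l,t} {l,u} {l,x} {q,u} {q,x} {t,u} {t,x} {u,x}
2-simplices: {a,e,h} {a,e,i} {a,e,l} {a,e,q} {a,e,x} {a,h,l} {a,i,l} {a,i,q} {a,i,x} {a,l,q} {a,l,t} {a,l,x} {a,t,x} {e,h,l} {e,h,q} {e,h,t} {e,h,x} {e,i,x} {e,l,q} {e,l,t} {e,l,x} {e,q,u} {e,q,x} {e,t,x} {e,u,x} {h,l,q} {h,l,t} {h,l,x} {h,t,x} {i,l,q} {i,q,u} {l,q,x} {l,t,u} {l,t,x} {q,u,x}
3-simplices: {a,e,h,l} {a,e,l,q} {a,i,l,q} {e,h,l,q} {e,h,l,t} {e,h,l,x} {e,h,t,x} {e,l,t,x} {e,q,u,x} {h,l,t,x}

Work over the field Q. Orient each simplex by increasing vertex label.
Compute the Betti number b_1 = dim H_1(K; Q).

b_1=3

n_0=9 n_1=33 n_2=35 n_3=10  [Q]
∂1: piv[ae,ah,ai,al,aq,at,au,ax] rk=8  ker:eh,ei,el,eq,et,eu,ex,hl,hq,ht,hu,hx,il,iq,iu,ix,lq,lt,lu,lx,qu,qx,tu,tx,ux
∂2: piv[aeh,aei,ael,aeq,aex,ahl,ail,aiq,aix,alq,alt,alx,atx,ehq,eht,ehx,elt,equ,eqx,eux,iqu,ltu] rk=22  ker:ehl,eix,elq,elx,etx,hlq,hlt,hlx,htx,ilq,lqx,ltx,qux
∂3: piv[aehl,aelq,ailq,ehlq,ehlt,ehlx,ehtx,eltx,equx] rk=9  ker:hltx
b_1=(33−8)−22=3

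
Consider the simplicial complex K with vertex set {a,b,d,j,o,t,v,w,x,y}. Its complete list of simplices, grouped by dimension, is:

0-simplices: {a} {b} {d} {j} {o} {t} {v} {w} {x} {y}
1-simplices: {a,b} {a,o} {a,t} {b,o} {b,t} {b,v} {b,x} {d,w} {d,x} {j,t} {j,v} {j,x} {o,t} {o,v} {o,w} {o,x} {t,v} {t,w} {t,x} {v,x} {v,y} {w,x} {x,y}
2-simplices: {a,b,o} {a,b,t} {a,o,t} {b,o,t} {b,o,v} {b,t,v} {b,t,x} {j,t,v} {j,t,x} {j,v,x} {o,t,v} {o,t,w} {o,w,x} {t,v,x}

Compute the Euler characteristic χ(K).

χ(K)=1

n_0=10 n_1=23 n_2=14
χ=+10−23+14=1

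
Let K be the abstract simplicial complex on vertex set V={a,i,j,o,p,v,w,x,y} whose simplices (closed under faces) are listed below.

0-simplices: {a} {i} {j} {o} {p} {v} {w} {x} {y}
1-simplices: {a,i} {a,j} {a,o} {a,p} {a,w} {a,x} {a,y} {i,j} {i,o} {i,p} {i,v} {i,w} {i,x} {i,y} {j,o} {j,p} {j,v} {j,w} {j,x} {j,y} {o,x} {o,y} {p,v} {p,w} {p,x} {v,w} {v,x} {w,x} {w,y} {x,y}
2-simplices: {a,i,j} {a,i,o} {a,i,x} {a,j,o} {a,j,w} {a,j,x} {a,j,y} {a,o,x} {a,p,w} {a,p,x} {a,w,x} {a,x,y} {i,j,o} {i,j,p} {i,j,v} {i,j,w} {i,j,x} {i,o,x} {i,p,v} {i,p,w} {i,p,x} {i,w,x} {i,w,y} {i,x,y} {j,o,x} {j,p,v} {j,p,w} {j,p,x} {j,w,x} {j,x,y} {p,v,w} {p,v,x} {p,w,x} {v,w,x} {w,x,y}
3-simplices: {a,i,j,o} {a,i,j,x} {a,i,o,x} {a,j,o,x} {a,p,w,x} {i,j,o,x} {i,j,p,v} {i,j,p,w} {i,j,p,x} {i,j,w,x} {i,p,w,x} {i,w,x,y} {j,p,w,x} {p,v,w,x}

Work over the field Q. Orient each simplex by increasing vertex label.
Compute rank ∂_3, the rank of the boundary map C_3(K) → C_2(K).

rank∂_3=12

n_0=9 n_1=30 n_2=35 n_3=14  [Q]
∂1: piv[ai,aj,ao,ap,aw,ax,ay,iv] rk=8  ker:ij,io,ip,iw,ix,iy,jo,jp,jv,jw,jx,jy,ox,oy,pv,pw,px,vw,vx,wx,wy,xy
∂2: piv[aij,aio,aix,ajo,ajw,ajx,ajy,aox,apw,apx,awx,axy,ijp,ijv,ijw,ipv,ipw,iwy,ixy,pvw,pvx] rk=21  ker:ijo,ijx,iox,ipx,iwx,jox,jpv,jpw,jpx,jwx,jxy,pwx,vwx,wxy
∂3: piv[aijo,aijx,aiox,ajox,apwx,ijpv,ijpw,ijpx,ijwx,ipwx,iwxy,pvwx] rk=12  ker:ijox,jpwx
rk∂_3=12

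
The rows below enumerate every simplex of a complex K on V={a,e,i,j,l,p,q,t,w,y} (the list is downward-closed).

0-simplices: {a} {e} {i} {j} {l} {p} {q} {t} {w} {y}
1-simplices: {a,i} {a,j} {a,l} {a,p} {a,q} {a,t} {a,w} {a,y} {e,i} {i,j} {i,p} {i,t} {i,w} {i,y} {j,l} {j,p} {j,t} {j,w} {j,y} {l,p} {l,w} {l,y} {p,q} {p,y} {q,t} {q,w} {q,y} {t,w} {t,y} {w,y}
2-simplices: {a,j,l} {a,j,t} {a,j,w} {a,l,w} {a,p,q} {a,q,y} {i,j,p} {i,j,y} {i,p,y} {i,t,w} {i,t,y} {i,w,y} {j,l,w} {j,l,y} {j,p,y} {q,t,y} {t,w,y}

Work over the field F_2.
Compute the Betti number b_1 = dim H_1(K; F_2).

b_1=7

n_0=10 n_1=30 n_2=17  [Z2]
∂1: piv[ai,aj,al,ap,aq,at,aw,ay,ei] rk=9  ker:ij,ip,it,iw,iy,jl,jp,jt,jw,jy,lp,lw,ly,pq,py,qt,qw,qy,tw,ty,wy
∂2: piv[ajl,ajt,ajw,alw,apq,aqy,ijp,ijy,ipy,itw,ity,iwy,jly,qty] rk=14  ker:jlw,jpy,twy
b_1=(30−9)−14=7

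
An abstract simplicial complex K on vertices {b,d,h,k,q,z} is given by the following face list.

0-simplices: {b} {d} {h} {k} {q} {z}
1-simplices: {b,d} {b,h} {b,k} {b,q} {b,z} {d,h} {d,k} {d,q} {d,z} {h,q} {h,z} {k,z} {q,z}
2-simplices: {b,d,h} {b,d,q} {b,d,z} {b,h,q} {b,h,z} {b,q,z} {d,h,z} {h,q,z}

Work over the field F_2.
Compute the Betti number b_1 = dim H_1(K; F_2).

b_1=2

n_0=6 n_1=13 n_2=8  [Z2]
∂1: piv[bd,bh,bk,bq,bz] rk=5  ker:dh,dk,dq,dz,hq,hz,kz,qz
∂2: piv[bdh,bdq,bdz,bhq,bhz,bqz] rk=6  ker:dhz,hqz
b_1=(13−5)−6=2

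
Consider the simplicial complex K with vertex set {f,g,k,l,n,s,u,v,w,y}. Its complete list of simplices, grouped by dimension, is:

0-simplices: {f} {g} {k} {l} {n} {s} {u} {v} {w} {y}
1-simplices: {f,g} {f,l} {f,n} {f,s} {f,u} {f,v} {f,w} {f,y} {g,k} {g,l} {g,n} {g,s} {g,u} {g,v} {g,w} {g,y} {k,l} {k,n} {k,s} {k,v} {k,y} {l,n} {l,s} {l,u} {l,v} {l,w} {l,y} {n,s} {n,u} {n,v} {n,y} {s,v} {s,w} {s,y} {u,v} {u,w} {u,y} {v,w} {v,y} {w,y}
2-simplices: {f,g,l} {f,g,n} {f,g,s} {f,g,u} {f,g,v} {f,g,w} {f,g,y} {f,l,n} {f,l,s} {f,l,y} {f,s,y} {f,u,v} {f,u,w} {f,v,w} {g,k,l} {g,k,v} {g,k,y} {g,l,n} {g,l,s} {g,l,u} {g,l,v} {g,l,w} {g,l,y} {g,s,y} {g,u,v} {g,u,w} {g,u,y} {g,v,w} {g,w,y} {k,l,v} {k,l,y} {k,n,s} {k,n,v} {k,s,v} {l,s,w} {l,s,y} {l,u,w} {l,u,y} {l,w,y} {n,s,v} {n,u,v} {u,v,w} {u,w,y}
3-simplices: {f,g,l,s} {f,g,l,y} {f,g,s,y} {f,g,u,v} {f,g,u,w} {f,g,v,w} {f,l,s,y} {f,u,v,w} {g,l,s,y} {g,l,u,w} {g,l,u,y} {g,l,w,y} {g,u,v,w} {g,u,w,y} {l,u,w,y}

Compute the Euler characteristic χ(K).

χ(K)=-2

n_0=10 n_1=40 n_2=43 n_3=15
χ=+10−40+43−15=-2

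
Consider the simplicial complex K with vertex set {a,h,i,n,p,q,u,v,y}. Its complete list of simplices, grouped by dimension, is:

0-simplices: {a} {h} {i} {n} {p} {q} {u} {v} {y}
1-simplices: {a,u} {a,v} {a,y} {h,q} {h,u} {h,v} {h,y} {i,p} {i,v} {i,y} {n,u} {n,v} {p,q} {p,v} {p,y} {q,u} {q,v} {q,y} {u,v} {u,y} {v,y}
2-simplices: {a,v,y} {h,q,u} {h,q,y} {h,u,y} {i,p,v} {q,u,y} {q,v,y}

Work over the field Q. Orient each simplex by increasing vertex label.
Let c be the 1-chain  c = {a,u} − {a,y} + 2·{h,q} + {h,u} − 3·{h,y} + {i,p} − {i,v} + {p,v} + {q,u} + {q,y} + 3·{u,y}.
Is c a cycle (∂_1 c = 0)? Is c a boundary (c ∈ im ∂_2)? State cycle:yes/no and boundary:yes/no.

n_0=9 n_1=21 n_2=7  [Q]
∂1: piv[au,av,ay,hq,hu,ip,iv,nu] rk=8  ker:hv,hy,iy,nv,pq,pv,py,qu,qv,qy,uv,uy,vy
∂2: piv[avy,hqu,hqy,huy,ipv,qvy] rk=6  ker:quy
∂1c = 0
c vs im∂2: residual ≠ 0 ⇒ not boundary

cycle:yes boundary:no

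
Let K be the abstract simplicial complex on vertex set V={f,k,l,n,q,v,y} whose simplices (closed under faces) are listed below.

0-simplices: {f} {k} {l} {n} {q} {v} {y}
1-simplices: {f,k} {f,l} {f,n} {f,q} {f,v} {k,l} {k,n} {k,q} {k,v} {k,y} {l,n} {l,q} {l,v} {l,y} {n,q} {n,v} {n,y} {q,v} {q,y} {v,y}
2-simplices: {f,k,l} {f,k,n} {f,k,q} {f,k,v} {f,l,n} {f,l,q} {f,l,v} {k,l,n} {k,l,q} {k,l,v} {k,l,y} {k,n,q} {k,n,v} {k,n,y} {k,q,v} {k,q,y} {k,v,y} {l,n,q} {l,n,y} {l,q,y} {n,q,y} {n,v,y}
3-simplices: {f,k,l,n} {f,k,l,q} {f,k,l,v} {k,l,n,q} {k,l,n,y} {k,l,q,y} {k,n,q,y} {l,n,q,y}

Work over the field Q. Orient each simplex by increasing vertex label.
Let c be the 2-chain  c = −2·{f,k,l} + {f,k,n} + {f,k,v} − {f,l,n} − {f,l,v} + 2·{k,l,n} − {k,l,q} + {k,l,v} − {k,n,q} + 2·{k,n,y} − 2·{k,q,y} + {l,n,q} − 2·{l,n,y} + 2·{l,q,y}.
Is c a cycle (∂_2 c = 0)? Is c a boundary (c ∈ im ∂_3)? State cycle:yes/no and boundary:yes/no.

n_0=7 n_1=20 n_2=22 n_3=8  [Q]
∂1: piv[fk,fl,fn,fq,fv,ky] rk=6  ker:kl,kn,kq,kv,ln,lq,lv,ly,nq,nv,ny,qv,qy,vy
∂2: piv[fkl,fkn,fkq,fkv,fln,flq,flv,kly,knq,knv,kny,kqv,kqy,kvy] rk=14  ker:kln,klq,klv,lnq,lny,lqy,nqy,nvy
∂3: piv[fkln,fklq,fklv,klnq,klny,klqy,knqy] rk=7  ker:lnqy
∂2c = 0
c vs im∂3: reduces to 0 ⇒ boundary

cycle:yes boundary:yes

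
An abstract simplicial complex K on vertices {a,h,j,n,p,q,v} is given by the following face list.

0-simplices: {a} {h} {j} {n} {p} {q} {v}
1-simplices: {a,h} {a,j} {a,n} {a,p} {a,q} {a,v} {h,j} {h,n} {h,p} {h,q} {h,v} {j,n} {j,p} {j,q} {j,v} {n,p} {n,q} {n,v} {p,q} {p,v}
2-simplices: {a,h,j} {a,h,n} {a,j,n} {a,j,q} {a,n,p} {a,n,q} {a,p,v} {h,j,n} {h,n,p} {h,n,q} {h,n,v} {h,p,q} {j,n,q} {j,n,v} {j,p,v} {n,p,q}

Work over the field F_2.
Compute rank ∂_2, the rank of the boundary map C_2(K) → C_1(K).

rank∂_2=13

n_0=7 n_1=20 n_2=16  [Z2]
∂1: piv[ah,aj,an,ap,aq,av] rk=6  ker:hj,hn,hp,hq,hv,jn,jp,jq,jv,np,nq,nv,pq,pv
∂2: piv[ahj,ahn,ajn,ajq,anp,anq,apv,hnp,hnq,hnv,hpq,jnv,jpv] rk=13  ker:hjn,jnq,npq
rk∂_2=13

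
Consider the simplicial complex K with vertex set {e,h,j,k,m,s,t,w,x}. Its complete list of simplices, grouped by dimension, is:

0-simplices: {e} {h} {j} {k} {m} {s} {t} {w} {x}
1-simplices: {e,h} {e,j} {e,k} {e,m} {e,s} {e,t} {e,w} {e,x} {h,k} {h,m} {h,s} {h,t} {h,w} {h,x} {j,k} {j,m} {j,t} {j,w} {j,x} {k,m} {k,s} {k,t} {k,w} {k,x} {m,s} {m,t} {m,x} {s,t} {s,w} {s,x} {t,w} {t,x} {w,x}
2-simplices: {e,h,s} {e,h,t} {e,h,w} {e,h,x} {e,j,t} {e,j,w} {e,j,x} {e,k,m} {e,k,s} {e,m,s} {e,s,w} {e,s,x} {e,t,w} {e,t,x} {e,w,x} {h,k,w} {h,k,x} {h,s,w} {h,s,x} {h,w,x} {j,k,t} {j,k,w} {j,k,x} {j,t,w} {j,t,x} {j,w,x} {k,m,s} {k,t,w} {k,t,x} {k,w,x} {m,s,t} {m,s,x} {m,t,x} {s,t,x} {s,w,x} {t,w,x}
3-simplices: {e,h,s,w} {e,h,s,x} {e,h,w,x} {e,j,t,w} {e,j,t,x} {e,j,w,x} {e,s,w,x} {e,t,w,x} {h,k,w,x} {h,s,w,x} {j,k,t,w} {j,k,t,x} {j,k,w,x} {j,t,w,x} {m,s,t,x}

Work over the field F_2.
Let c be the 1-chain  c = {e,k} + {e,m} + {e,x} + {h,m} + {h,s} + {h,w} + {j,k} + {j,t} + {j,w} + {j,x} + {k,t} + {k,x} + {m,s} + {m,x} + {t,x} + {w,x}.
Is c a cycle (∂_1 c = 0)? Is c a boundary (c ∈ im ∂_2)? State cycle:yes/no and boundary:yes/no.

n_0=9 n_1=33 n_2=36 n_3=15  [Z2]
∂1: piv[eh,ej,ek,em,es,et,ew,ex] rk=8  ker:hk,hm,hs,ht,hw,hx,jk,jm,jt,jw,jx,km,ks,kt,kw,kx,ms,mt,mx,st,sw,sx,tw,tx,wx
∂2: piv[ehs,eht,ehw,ehx,ejt,ejw,ejx,ekm,eks,ems,esw,esx,etw,etx,ewx,hkw,hkx,jkt,jkw,mst,msx,mtx] rk=22  ker:hsw,hsx,hwx,jkx,jtw,jtx,jwx,kms,ktw,ktx,kwx,stx,swx,twx
∂3: piv[ehsw,ehsx,ehwx,ejtw,ejtx,ejwx,eswx,etwx,hkwx,jktw,jktx,jkwx,mstx] rk=13  ker:hswx,jtwx
∂1c = {e} + {h} + {t} + {w}

cycle:no boundary:no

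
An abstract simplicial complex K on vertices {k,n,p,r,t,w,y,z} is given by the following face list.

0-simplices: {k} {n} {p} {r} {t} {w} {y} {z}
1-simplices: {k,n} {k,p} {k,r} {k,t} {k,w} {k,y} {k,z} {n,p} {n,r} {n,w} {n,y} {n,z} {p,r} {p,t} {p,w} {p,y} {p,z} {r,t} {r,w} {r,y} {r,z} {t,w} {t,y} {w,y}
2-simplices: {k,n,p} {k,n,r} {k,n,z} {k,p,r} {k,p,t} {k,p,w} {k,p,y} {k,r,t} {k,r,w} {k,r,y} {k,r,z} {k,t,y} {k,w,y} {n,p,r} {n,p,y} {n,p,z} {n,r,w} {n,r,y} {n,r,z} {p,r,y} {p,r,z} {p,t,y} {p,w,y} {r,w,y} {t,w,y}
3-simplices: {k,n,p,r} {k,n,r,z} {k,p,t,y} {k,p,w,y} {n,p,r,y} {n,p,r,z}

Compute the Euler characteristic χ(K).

n_0=8 n_1=24 n_2=25 n_3=6
χ=+8−24+25−6=3

χ(K)=3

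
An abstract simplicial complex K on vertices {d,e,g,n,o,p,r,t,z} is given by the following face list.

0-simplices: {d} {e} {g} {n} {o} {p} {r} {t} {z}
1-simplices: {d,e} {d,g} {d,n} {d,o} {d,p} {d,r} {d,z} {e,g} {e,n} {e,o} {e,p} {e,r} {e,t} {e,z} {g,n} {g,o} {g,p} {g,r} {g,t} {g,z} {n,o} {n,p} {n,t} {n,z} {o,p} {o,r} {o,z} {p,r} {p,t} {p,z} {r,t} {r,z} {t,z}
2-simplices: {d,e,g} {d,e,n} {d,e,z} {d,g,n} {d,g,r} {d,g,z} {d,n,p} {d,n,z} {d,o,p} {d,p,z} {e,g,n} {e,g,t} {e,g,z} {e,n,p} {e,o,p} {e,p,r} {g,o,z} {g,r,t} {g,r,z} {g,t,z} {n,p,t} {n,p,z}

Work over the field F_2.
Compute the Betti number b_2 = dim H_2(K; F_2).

b_2=3

n_0=9 n_1=33 n_2=22  [Z2]
∂1: piv[de,dg,dn,do,dp,dr,dz,et] rk=8  ker:eg,en,eo,ep,er,ez,gn,go,gp,gr,gt,gz,no,np,nt,nz,op,or,oz,pr,pt,pz,rt,rz,tz
∂2: piv[deg,den,dez,dgn,dgr,dgz,dnp,dnz,dop,dpz,egt,enp,eop,epr,goz,grt,grz,gtz,npt] rk=19  ker:egn,egz,npz
b_2=(22−19)−0=3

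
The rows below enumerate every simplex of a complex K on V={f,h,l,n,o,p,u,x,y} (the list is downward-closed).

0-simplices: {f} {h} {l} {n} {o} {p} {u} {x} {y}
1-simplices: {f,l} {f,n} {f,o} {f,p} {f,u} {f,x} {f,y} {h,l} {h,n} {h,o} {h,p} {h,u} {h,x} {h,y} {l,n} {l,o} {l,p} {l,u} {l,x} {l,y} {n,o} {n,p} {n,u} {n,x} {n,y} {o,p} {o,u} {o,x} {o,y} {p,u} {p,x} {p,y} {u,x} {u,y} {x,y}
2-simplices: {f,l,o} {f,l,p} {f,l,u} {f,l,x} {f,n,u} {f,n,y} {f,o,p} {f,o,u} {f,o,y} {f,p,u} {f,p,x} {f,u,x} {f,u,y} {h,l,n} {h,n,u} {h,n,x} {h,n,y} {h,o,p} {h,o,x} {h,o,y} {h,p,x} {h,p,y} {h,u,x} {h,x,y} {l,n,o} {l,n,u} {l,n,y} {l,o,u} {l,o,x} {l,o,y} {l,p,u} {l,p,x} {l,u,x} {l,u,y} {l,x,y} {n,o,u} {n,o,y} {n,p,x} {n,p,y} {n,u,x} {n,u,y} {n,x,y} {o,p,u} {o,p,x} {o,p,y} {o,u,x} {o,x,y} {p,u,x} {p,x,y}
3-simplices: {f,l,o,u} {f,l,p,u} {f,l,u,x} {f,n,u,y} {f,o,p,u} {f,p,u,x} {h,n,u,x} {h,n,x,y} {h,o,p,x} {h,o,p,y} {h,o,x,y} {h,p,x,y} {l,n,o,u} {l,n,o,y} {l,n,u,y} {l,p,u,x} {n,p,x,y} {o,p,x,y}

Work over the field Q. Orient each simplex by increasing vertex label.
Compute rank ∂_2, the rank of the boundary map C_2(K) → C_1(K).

rank∂_2=27

n_0=9 n_1=35 n_2=49 n_3=18  [Q]
∂1: piv[fl,fn,fo,fp,fu,fx,fy,hl] rk=8  ker:hn,ho,hp,hu,hx,hy,ln,lo,lp,lu,lx,ly,no,np,nu,nx,ny,op,ou,ox,oy,pu,px,py,ux,uy,xy
∂2: piv[flo,flp,flu,flx,fnu,fny,fop,fou,foy,fpu,fpx,fux,fuy,hln,hnu,hnx,hny,hop,hox,hoy,hpx,hpy,hxy,lno,lnu,lny,npx] rk=27  ker:hux,lou,lox,loy,lpu,lpx,lux,luy,lxy,nou,noy,npy,nux,nuy,nxy,opu,opx,opy,oux,oxy,pux,pxy
∂3: piv[flou,flpu,flux,fnuy,fopu,fpux,hnux,hnxy,hopx,hopy,hoxy,hpxy,lnou,lnoy,lnuy,lpux,npxy] rk=17  ker:opxy
rk∂_2=27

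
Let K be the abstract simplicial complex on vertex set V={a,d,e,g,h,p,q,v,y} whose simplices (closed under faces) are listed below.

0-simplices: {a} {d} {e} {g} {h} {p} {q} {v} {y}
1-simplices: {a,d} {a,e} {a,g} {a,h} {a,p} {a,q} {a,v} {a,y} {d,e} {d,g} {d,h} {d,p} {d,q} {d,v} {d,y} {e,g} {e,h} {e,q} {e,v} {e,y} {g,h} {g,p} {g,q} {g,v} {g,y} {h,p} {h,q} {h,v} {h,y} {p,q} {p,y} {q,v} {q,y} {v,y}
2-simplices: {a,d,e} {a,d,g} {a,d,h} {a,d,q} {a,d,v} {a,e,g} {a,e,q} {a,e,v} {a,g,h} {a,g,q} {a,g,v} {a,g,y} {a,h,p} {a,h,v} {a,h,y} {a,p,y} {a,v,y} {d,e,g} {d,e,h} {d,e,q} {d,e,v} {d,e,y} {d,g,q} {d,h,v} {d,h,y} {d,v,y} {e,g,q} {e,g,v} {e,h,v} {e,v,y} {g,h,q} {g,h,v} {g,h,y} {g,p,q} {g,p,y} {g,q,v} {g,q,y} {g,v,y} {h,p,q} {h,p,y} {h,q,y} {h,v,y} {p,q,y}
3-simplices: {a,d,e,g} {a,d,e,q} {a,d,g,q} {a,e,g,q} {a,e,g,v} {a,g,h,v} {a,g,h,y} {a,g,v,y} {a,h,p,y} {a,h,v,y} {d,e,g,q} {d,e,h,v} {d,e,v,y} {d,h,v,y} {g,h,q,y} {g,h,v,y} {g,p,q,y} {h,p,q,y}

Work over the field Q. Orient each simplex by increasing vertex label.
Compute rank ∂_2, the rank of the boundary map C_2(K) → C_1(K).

n_0=9 n_1=34 n_2=43 n_3=18  [Q]
∂1: piv[ad,ae,ag,ah,ap,aq,av,ay] rk=8  ker:de,dg,dh,dp,dq,dv,dy,eg,eh,eq,ev,ey,gh,gp,gq,gv,gy,hp,hq,hv,hy,pq,py,qv,qy,vy
∂2: piv[ade,adg,adh,adq,adv,aeg,aeq,aev,agh,agq,agv,agy,ahp,ahv,ahy,apy,avy,deh,dey,dhy,ghq,gpq,gpy,gqv,gqy] rk=25  ker:deg,deq,dev,dgq,dhv,dvy,egq,egv,ehv,evy,ghv,ghy,gvy,hpq,hpy,hqy,hvy,pqy
∂3: piv[adeg,adeq,adgq,aegq,aegv,aghv,aghy,agvy,ahpy,ahvy,dehv,devy,dhvy,ghqy,gpqy,hpqy] rk=16  ker:degq,ghvy
rk∂_2=25

rank∂_2=25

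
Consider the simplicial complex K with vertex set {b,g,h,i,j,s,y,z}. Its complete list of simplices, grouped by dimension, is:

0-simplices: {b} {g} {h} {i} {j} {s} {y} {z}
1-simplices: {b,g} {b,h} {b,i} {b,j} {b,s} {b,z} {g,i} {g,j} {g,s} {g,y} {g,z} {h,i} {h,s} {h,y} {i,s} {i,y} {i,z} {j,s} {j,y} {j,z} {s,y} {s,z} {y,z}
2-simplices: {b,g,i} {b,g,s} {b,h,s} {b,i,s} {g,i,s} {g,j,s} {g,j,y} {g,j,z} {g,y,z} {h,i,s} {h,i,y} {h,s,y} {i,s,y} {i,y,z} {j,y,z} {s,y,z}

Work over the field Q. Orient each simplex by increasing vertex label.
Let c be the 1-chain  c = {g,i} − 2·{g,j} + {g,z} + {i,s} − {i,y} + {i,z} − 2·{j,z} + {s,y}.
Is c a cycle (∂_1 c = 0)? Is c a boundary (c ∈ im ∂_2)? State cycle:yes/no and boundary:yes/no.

cycle:yes boundary:no

n_0=8 n_1=23 n_2=16  [Q]
∂1: piv[bg,bh,bi,bj,bs,bz,gy] rk=7  ker:gi,gj,gs,gz,hi,hs,hy,is,iy,iz,js,jy,jz,sy,sz,yz
∂2: piv[bgi,bgs,bhs,bis,gjs,gjy,gjz,gyz,his,hiy,hsy,iyz,syz] rk=13  ker:gis,isy,jyz
∂1c = 0
c vs im∂2: residual ≠ 0 ⇒ not boundary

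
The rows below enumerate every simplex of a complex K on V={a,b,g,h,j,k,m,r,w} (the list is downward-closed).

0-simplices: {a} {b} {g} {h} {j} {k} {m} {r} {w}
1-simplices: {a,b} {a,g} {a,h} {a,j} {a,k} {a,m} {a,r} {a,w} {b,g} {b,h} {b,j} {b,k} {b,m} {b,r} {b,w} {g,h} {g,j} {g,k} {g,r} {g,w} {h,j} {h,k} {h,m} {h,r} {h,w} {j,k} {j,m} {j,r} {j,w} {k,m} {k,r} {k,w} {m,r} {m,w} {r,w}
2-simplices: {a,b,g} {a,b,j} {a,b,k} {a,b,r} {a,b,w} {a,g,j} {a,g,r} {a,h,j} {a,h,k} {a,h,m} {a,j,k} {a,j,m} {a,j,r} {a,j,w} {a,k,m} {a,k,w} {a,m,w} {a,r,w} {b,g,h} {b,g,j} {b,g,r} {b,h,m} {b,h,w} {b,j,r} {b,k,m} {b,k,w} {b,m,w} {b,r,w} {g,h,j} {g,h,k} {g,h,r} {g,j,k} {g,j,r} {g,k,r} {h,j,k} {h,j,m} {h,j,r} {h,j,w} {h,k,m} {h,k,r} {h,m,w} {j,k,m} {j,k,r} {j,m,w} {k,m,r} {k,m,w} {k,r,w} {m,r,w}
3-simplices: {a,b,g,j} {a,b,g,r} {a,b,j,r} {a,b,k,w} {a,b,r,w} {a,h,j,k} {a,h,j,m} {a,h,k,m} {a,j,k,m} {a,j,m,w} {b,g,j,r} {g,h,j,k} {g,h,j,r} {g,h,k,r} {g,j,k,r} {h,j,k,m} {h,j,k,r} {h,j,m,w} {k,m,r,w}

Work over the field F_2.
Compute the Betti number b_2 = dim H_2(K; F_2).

b_2=5

n_0=9 n_1=35 n_2=48 n_3=19  [Z2]
∂1: piv[ab,ag,ah,aj,ak,am,ar,aw] rk=8  ker:bg,bh,bj,bk,bm,br,bw,gh,gj,gk,gr,gw,hj,hk,hm,hr,hw,jk,jm,jr,jw,km,kr,kw,mr,mw,rw
∂2: piv[abg,abj,abk,abr,abw,agj,agr,ahj,ahk,ahm,ajk,ajm,ajr,ajw,akm,akw,amw,arw,bgh,bhm,bhw,bkm,ghk,ghr,gkr,kmr] rk=26  ker:bgj,bgr,bjr,bkw,bmw,brw,ghj,gjk,gjr,hjk,hjm,hjr,hjw,hkm,hkr,hmw,jkm,jkr,jmw,kmw,krw,mrw
∂3: piv[abgj,abgr,abjr,abkw,abrw,ahjk,ahjm,ahkm,ajkm,ajmw,bgjr,ghjk,ghjr,ghkr,gjkr,hjmw,kmrw] rk=17  ker:hjkm,hjkr
b_2=(48−26)−17=5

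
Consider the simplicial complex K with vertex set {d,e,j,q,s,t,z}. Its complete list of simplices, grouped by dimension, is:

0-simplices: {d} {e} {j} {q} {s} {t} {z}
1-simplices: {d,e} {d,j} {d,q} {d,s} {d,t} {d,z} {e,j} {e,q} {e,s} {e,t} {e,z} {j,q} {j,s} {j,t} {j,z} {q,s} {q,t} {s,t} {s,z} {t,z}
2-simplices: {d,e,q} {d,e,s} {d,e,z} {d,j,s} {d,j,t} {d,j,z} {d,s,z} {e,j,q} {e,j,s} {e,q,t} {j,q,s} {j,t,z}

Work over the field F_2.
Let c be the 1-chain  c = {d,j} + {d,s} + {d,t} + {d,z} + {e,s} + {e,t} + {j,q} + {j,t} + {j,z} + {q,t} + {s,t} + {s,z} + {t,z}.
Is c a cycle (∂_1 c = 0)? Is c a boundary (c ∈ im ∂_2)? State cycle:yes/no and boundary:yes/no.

cycle:yes boundary:no

n_0=7 n_1=20 n_2=12  [Z2]
∂1: piv[de,dj,dq,ds,dt,dz] rk=6  ker:ej,eq,es,et,ez,jq,js,jt,jz,qs,qt,st,sz,tz
∂2: piv[deq,des,dez,djs,djt,djz,dsz,ejq,ejs,eqt,jqs,jtz] rk=12
∂1c = 0
c vs im∂2: residual ≠ 0 ⇒ not boundary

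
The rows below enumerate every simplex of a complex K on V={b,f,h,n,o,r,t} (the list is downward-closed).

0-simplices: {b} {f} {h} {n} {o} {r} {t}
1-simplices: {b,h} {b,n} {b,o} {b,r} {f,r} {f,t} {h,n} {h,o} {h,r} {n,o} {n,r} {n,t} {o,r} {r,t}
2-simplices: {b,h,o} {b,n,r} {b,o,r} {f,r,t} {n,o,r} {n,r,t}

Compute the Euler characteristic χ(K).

n_0=7 n_1=14 n_2=6
χ=+7−14+6=-1

χ(K)=-1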